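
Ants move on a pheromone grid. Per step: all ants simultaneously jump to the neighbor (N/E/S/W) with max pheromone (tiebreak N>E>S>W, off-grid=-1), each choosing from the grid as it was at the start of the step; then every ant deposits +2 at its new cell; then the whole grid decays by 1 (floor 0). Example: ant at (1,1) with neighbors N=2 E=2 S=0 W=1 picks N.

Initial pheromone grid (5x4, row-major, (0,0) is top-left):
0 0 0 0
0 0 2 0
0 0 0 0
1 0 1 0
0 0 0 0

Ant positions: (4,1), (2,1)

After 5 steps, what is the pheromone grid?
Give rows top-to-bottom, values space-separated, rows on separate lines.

After step 1: ants at (3,1),(1,1)
  0 0 0 0
  0 1 1 0
  0 0 0 0
  0 1 0 0
  0 0 0 0
After step 2: ants at (2,1),(1,2)
  0 0 0 0
  0 0 2 0
  0 1 0 0
  0 0 0 0
  0 0 0 0
After step 3: ants at (1,1),(0,2)
  0 0 1 0
  0 1 1 0
  0 0 0 0
  0 0 0 0
  0 0 0 0
After step 4: ants at (1,2),(1,2)
  0 0 0 0
  0 0 4 0
  0 0 0 0
  0 0 0 0
  0 0 0 0
After step 5: ants at (0,2),(0,2)
  0 0 3 0
  0 0 3 0
  0 0 0 0
  0 0 0 0
  0 0 0 0

0 0 3 0
0 0 3 0
0 0 0 0
0 0 0 0
0 0 0 0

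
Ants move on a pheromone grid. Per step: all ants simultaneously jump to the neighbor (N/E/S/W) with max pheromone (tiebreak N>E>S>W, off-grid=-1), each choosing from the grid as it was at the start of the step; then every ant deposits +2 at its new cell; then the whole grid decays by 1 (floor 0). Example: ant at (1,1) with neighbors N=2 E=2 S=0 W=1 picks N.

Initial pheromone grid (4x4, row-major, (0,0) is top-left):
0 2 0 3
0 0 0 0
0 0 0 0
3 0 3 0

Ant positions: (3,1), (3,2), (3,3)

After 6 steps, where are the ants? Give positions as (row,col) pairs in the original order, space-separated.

Step 1: ant0:(3,1)->E->(3,2) | ant1:(3,2)->N->(2,2) | ant2:(3,3)->W->(3,2)
  grid max=6 at (3,2)
Step 2: ant0:(3,2)->N->(2,2) | ant1:(2,2)->S->(3,2) | ant2:(3,2)->N->(2,2)
  grid max=7 at (3,2)
Step 3: ant0:(2,2)->S->(3,2) | ant1:(3,2)->N->(2,2) | ant2:(2,2)->S->(3,2)
  grid max=10 at (3,2)
Step 4: ant0:(3,2)->N->(2,2) | ant1:(2,2)->S->(3,2) | ant2:(3,2)->N->(2,2)
  grid max=11 at (3,2)
Step 5: ant0:(2,2)->S->(3,2) | ant1:(3,2)->N->(2,2) | ant2:(2,2)->S->(3,2)
  grid max=14 at (3,2)
Step 6: ant0:(3,2)->N->(2,2) | ant1:(2,2)->S->(3,2) | ant2:(3,2)->N->(2,2)
  grid max=15 at (3,2)

(2,2) (3,2) (2,2)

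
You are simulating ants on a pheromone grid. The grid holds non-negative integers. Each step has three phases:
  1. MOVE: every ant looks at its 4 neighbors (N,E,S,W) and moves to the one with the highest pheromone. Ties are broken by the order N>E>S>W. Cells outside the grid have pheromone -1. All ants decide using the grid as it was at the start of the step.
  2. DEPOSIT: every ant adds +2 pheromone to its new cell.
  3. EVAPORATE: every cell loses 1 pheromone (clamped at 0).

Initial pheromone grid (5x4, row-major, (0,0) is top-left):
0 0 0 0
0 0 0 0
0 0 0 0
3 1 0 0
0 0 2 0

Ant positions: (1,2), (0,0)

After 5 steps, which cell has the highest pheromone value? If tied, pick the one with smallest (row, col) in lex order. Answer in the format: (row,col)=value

Answer: (0,1)=5

Derivation:
Step 1: ant0:(1,2)->N->(0,2) | ant1:(0,0)->E->(0,1)
  grid max=2 at (3,0)
Step 2: ant0:(0,2)->W->(0,1) | ant1:(0,1)->E->(0,2)
  grid max=2 at (0,1)
Step 3: ant0:(0,1)->E->(0,2) | ant1:(0,2)->W->(0,1)
  grid max=3 at (0,1)
Step 4: ant0:(0,2)->W->(0,1) | ant1:(0,1)->E->(0,2)
  grid max=4 at (0,1)
Step 5: ant0:(0,1)->E->(0,2) | ant1:(0,2)->W->(0,1)
  grid max=5 at (0,1)
Final grid:
  0 5 5 0
  0 0 0 0
  0 0 0 0
  0 0 0 0
  0 0 0 0
Max pheromone 5 at (0,1)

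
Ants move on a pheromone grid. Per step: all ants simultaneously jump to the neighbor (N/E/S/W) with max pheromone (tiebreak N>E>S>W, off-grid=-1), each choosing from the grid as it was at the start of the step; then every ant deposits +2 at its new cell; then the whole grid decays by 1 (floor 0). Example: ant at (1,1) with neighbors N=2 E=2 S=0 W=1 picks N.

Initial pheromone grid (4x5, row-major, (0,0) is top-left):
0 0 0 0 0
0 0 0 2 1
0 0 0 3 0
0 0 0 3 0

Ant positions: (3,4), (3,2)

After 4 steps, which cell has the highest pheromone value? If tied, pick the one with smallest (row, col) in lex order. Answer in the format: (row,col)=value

Step 1: ant0:(3,4)->W->(3,3) | ant1:(3,2)->E->(3,3)
  grid max=6 at (3,3)
Step 2: ant0:(3,3)->N->(2,3) | ant1:(3,3)->N->(2,3)
  grid max=5 at (2,3)
Step 3: ant0:(2,3)->S->(3,3) | ant1:(2,3)->S->(3,3)
  grid max=8 at (3,3)
Step 4: ant0:(3,3)->N->(2,3) | ant1:(3,3)->N->(2,3)
  grid max=7 at (2,3)
Final grid:
  0 0 0 0 0
  0 0 0 0 0
  0 0 0 7 0
  0 0 0 7 0
Max pheromone 7 at (2,3)

Answer: (2,3)=7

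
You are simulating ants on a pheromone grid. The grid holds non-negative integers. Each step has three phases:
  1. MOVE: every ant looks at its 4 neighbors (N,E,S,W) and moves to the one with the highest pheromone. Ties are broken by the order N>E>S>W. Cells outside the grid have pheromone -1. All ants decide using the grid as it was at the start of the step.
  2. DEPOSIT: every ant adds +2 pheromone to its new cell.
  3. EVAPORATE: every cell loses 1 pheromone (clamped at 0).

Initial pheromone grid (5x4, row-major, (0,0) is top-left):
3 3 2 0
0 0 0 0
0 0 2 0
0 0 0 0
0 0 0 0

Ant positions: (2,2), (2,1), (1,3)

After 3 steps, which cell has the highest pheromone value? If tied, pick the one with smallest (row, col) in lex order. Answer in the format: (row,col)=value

Answer: (1,2)=5

Derivation:
Step 1: ant0:(2,2)->N->(1,2) | ant1:(2,1)->E->(2,2) | ant2:(1,3)->N->(0,3)
  grid max=3 at (2,2)
Step 2: ant0:(1,2)->S->(2,2) | ant1:(2,2)->N->(1,2) | ant2:(0,3)->W->(0,2)
  grid max=4 at (2,2)
Step 3: ant0:(2,2)->N->(1,2) | ant1:(1,2)->S->(2,2) | ant2:(0,2)->S->(1,2)
  grid max=5 at (1,2)
Final grid:
  0 0 1 0
  0 0 5 0
  0 0 5 0
  0 0 0 0
  0 0 0 0
Max pheromone 5 at (1,2)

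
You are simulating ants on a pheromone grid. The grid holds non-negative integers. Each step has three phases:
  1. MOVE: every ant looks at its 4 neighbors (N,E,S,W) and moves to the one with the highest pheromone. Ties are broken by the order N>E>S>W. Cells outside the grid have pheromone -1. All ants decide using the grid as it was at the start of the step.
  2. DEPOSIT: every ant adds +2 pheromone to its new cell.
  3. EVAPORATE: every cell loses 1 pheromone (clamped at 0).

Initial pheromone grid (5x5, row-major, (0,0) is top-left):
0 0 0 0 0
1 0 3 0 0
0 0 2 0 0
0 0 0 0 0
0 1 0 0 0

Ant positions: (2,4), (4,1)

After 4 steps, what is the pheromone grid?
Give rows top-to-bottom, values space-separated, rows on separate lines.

After step 1: ants at (1,4),(3,1)
  0 0 0 0 0
  0 0 2 0 1
  0 0 1 0 0
  0 1 0 0 0
  0 0 0 0 0
After step 2: ants at (0,4),(2,1)
  0 0 0 0 1
  0 0 1 0 0
  0 1 0 0 0
  0 0 0 0 0
  0 0 0 0 0
After step 3: ants at (1,4),(1,1)
  0 0 0 0 0
  0 1 0 0 1
  0 0 0 0 0
  0 0 0 0 0
  0 0 0 0 0
After step 4: ants at (0,4),(0,1)
  0 1 0 0 1
  0 0 0 0 0
  0 0 0 0 0
  0 0 0 0 0
  0 0 0 0 0

0 1 0 0 1
0 0 0 0 0
0 0 0 0 0
0 0 0 0 0
0 0 0 0 0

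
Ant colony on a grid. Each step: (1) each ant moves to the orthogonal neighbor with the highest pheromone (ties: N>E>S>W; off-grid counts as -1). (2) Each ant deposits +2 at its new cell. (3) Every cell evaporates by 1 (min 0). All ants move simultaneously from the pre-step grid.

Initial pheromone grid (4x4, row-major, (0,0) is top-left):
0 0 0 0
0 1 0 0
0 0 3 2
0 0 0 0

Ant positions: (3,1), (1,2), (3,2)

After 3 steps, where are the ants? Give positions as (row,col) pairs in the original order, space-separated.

Step 1: ant0:(3,1)->N->(2,1) | ant1:(1,2)->S->(2,2) | ant2:(3,2)->N->(2,2)
  grid max=6 at (2,2)
Step 2: ant0:(2,1)->E->(2,2) | ant1:(2,2)->E->(2,3) | ant2:(2,2)->E->(2,3)
  grid max=7 at (2,2)
Step 3: ant0:(2,2)->E->(2,3) | ant1:(2,3)->W->(2,2) | ant2:(2,3)->W->(2,2)
  grid max=10 at (2,2)

(2,3) (2,2) (2,2)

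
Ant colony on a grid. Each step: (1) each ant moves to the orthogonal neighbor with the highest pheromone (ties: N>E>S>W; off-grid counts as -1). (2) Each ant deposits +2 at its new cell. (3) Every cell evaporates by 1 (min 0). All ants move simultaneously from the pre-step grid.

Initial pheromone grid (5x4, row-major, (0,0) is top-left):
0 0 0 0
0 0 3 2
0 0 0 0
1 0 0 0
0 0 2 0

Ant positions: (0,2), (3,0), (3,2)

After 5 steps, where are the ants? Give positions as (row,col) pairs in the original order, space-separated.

Step 1: ant0:(0,2)->S->(1,2) | ant1:(3,0)->N->(2,0) | ant2:(3,2)->S->(4,2)
  grid max=4 at (1,2)
Step 2: ant0:(1,2)->E->(1,3) | ant1:(2,0)->N->(1,0) | ant2:(4,2)->N->(3,2)
  grid max=3 at (1,2)
Step 3: ant0:(1,3)->W->(1,2) | ant1:(1,0)->N->(0,0) | ant2:(3,2)->S->(4,2)
  grid max=4 at (1,2)
Step 4: ant0:(1,2)->E->(1,3) | ant1:(0,0)->E->(0,1) | ant2:(4,2)->N->(3,2)
  grid max=3 at (1,2)
Step 5: ant0:(1,3)->W->(1,2) | ant1:(0,1)->E->(0,2) | ant2:(3,2)->S->(4,2)
  grid max=4 at (1,2)

(1,2) (0,2) (4,2)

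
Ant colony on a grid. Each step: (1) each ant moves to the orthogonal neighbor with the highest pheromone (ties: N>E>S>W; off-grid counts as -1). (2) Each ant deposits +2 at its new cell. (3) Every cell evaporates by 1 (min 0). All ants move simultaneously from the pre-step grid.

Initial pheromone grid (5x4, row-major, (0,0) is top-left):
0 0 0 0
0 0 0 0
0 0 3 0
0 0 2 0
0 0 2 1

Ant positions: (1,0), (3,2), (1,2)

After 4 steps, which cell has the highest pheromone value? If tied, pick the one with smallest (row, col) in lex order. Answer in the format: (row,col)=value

Answer: (2,2)=7

Derivation:
Step 1: ant0:(1,0)->N->(0,0) | ant1:(3,2)->N->(2,2) | ant2:(1,2)->S->(2,2)
  grid max=6 at (2,2)
Step 2: ant0:(0,0)->E->(0,1) | ant1:(2,2)->S->(3,2) | ant2:(2,2)->S->(3,2)
  grid max=5 at (2,2)
Step 3: ant0:(0,1)->E->(0,2) | ant1:(3,2)->N->(2,2) | ant2:(3,2)->N->(2,2)
  grid max=8 at (2,2)
Step 4: ant0:(0,2)->E->(0,3) | ant1:(2,2)->S->(3,2) | ant2:(2,2)->S->(3,2)
  grid max=7 at (2,2)
Final grid:
  0 0 0 1
  0 0 0 0
  0 0 7 0
  0 0 6 0
  0 0 0 0
Max pheromone 7 at (2,2)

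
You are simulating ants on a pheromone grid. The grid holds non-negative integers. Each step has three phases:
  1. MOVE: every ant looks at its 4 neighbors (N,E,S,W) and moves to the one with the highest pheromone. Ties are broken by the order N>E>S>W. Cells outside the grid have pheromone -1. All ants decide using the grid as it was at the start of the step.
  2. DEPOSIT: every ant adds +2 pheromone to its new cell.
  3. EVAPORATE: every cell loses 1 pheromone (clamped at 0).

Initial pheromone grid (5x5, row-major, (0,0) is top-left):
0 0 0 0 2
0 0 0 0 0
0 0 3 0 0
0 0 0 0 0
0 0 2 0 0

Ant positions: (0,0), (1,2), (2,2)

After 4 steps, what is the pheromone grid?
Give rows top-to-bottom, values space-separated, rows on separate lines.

After step 1: ants at (0,1),(2,2),(1,2)
  0 1 0 0 1
  0 0 1 0 0
  0 0 4 0 0
  0 0 0 0 0
  0 0 1 0 0
After step 2: ants at (0,2),(1,2),(2,2)
  0 0 1 0 0
  0 0 2 0 0
  0 0 5 0 0
  0 0 0 0 0
  0 0 0 0 0
After step 3: ants at (1,2),(2,2),(1,2)
  0 0 0 0 0
  0 0 5 0 0
  0 0 6 0 0
  0 0 0 0 0
  0 0 0 0 0
After step 4: ants at (2,2),(1,2),(2,2)
  0 0 0 0 0
  0 0 6 0 0
  0 0 9 0 0
  0 0 0 0 0
  0 0 0 0 0

0 0 0 0 0
0 0 6 0 0
0 0 9 0 0
0 0 0 0 0
0 0 0 0 0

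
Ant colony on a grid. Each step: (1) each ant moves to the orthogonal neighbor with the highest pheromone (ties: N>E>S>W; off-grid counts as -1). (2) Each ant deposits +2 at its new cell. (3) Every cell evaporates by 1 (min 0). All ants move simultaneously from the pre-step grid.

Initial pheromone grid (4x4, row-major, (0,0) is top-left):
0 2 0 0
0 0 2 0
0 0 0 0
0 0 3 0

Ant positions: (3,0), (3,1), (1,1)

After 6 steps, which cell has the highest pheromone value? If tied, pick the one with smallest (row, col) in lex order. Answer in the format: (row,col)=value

Step 1: ant0:(3,0)->N->(2,0) | ant1:(3,1)->E->(3,2) | ant2:(1,1)->N->(0,1)
  grid max=4 at (3,2)
Step 2: ant0:(2,0)->N->(1,0) | ant1:(3,2)->N->(2,2) | ant2:(0,1)->E->(0,2)
  grid max=3 at (3,2)
Step 3: ant0:(1,0)->N->(0,0) | ant1:(2,2)->S->(3,2) | ant2:(0,2)->W->(0,1)
  grid max=4 at (3,2)
Step 4: ant0:(0,0)->E->(0,1) | ant1:(3,2)->N->(2,2) | ant2:(0,1)->W->(0,0)
  grid max=4 at (0,1)
Step 5: ant0:(0,1)->W->(0,0) | ant1:(2,2)->S->(3,2) | ant2:(0,0)->E->(0,1)
  grid max=5 at (0,1)
Step 6: ant0:(0,0)->E->(0,1) | ant1:(3,2)->N->(2,2) | ant2:(0,1)->W->(0,0)
  grid max=6 at (0,1)
Final grid:
  4 6 0 0
  0 0 0 0
  0 0 1 0
  0 0 3 0
Max pheromone 6 at (0,1)

Answer: (0,1)=6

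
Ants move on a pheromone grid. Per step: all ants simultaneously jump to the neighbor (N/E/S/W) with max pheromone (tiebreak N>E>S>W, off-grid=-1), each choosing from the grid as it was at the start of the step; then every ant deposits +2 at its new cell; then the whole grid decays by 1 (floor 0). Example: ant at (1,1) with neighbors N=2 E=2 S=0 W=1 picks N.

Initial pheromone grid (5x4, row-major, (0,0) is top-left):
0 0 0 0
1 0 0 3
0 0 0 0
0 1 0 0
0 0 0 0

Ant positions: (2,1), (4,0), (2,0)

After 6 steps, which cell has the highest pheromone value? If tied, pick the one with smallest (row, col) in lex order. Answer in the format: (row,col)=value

Answer: (3,1)=7

Derivation:
Step 1: ant0:(2,1)->S->(3,1) | ant1:(4,0)->N->(3,0) | ant2:(2,0)->N->(1,0)
  grid max=2 at (1,0)
Step 2: ant0:(3,1)->W->(3,0) | ant1:(3,0)->E->(3,1) | ant2:(1,0)->N->(0,0)
  grid max=3 at (3,1)
Step 3: ant0:(3,0)->E->(3,1) | ant1:(3,1)->W->(3,0) | ant2:(0,0)->S->(1,0)
  grid max=4 at (3,1)
Step 4: ant0:(3,1)->W->(3,0) | ant1:(3,0)->E->(3,1) | ant2:(1,0)->N->(0,0)
  grid max=5 at (3,1)
Step 5: ant0:(3,0)->E->(3,1) | ant1:(3,1)->W->(3,0) | ant2:(0,0)->S->(1,0)
  grid max=6 at (3,1)
Step 6: ant0:(3,1)->W->(3,0) | ant1:(3,0)->E->(3,1) | ant2:(1,0)->N->(0,0)
  grid max=7 at (3,1)
Final grid:
  1 0 0 0
  1 0 0 0
  0 0 0 0
  6 7 0 0
  0 0 0 0
Max pheromone 7 at (3,1)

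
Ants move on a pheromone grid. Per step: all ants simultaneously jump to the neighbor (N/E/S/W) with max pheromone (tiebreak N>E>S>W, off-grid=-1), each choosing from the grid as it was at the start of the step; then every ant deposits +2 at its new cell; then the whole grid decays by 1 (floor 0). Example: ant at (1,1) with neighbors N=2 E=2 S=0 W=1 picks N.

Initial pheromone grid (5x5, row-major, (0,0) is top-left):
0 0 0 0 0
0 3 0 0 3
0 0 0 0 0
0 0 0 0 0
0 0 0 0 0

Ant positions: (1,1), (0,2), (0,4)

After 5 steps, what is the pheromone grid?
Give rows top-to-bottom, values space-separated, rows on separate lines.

After step 1: ants at (0,1),(0,3),(1,4)
  0 1 0 1 0
  0 2 0 0 4
  0 0 0 0 0
  0 0 0 0 0
  0 0 0 0 0
After step 2: ants at (1,1),(0,4),(0,4)
  0 0 0 0 3
  0 3 0 0 3
  0 0 0 0 0
  0 0 0 0 0
  0 0 0 0 0
After step 3: ants at (0,1),(1,4),(1,4)
  0 1 0 0 2
  0 2 0 0 6
  0 0 0 0 0
  0 0 0 0 0
  0 0 0 0 0
After step 4: ants at (1,1),(0,4),(0,4)
  0 0 0 0 5
  0 3 0 0 5
  0 0 0 0 0
  0 0 0 0 0
  0 0 0 0 0
After step 5: ants at (0,1),(1,4),(1,4)
  0 1 0 0 4
  0 2 0 0 8
  0 0 0 0 0
  0 0 0 0 0
  0 0 0 0 0

0 1 0 0 4
0 2 0 0 8
0 0 0 0 0
0 0 0 0 0
0 0 0 0 0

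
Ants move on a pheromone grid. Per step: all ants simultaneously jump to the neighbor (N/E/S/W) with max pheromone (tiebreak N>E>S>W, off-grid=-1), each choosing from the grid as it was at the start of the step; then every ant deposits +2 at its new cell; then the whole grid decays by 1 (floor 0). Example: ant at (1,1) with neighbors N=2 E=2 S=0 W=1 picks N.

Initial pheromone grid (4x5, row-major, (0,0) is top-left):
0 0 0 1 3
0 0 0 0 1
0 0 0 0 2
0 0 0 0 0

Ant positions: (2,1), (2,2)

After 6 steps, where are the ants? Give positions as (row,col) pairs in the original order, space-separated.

Step 1: ant0:(2,1)->N->(1,1) | ant1:(2,2)->N->(1,2)
  grid max=2 at (0,4)
Step 2: ant0:(1,1)->E->(1,2) | ant1:(1,2)->W->(1,1)
  grid max=2 at (1,1)
Step 3: ant0:(1,2)->W->(1,1) | ant1:(1,1)->E->(1,2)
  grid max=3 at (1,1)
Step 4: ant0:(1,1)->E->(1,2) | ant1:(1,2)->W->(1,1)
  grid max=4 at (1,1)
Step 5: ant0:(1,2)->W->(1,1) | ant1:(1,1)->E->(1,2)
  grid max=5 at (1,1)
Step 6: ant0:(1,1)->E->(1,2) | ant1:(1,2)->W->(1,1)
  grid max=6 at (1,1)

(1,2) (1,1)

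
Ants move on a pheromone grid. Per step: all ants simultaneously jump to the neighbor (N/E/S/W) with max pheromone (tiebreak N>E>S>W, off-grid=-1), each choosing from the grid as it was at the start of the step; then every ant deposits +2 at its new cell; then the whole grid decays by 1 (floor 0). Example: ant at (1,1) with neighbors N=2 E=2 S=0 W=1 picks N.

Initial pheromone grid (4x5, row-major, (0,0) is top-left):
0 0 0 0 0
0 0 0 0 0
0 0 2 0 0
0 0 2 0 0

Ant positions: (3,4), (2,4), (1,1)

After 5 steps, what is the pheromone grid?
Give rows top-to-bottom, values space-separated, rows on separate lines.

After step 1: ants at (2,4),(1,4),(0,1)
  0 1 0 0 0
  0 0 0 0 1
  0 0 1 0 1
  0 0 1 0 0
After step 2: ants at (1,4),(2,4),(0,2)
  0 0 1 0 0
  0 0 0 0 2
  0 0 0 0 2
  0 0 0 0 0
After step 3: ants at (2,4),(1,4),(0,3)
  0 0 0 1 0
  0 0 0 0 3
  0 0 0 0 3
  0 0 0 0 0
After step 4: ants at (1,4),(2,4),(0,4)
  0 0 0 0 1
  0 0 0 0 4
  0 0 0 0 4
  0 0 0 0 0
After step 5: ants at (2,4),(1,4),(1,4)
  0 0 0 0 0
  0 0 0 0 7
  0 0 0 0 5
  0 0 0 0 0

0 0 0 0 0
0 0 0 0 7
0 0 0 0 5
0 0 0 0 0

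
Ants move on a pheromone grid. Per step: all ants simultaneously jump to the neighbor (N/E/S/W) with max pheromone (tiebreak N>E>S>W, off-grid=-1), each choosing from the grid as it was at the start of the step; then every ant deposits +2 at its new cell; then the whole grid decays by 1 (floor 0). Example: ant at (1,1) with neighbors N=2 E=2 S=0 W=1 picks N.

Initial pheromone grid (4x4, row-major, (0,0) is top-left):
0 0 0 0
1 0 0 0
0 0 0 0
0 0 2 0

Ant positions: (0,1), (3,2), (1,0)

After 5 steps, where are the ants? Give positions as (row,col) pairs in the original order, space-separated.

Step 1: ant0:(0,1)->E->(0,2) | ant1:(3,2)->N->(2,2) | ant2:(1,0)->N->(0,0)
  grid max=1 at (0,0)
Step 2: ant0:(0,2)->E->(0,3) | ant1:(2,2)->S->(3,2) | ant2:(0,0)->E->(0,1)
  grid max=2 at (3,2)
Step 3: ant0:(0,3)->S->(1,3) | ant1:(3,2)->N->(2,2) | ant2:(0,1)->E->(0,2)
  grid max=1 at (0,2)
Step 4: ant0:(1,3)->N->(0,3) | ant1:(2,2)->S->(3,2) | ant2:(0,2)->E->(0,3)
  grid max=3 at (0,3)
Step 5: ant0:(0,3)->S->(1,3) | ant1:(3,2)->N->(2,2) | ant2:(0,3)->S->(1,3)
  grid max=3 at (1,3)

(1,3) (2,2) (1,3)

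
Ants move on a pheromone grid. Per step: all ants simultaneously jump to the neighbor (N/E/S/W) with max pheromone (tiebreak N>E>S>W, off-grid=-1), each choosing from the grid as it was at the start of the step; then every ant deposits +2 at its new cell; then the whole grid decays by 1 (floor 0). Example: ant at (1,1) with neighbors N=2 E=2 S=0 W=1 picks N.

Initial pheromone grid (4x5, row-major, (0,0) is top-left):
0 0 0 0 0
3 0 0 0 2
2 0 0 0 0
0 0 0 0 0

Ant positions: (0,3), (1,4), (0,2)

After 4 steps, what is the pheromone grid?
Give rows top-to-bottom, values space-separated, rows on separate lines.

After step 1: ants at (0,4),(0,4),(0,3)
  0 0 0 1 3
  2 0 0 0 1
  1 0 0 0 0
  0 0 0 0 0
After step 2: ants at (1,4),(1,4),(0,4)
  0 0 0 0 4
  1 0 0 0 4
  0 0 0 0 0
  0 0 0 0 0
After step 3: ants at (0,4),(0,4),(1,4)
  0 0 0 0 7
  0 0 0 0 5
  0 0 0 0 0
  0 0 0 0 0
After step 4: ants at (1,4),(1,4),(0,4)
  0 0 0 0 8
  0 0 0 0 8
  0 0 0 0 0
  0 0 0 0 0

0 0 0 0 8
0 0 0 0 8
0 0 0 0 0
0 0 0 0 0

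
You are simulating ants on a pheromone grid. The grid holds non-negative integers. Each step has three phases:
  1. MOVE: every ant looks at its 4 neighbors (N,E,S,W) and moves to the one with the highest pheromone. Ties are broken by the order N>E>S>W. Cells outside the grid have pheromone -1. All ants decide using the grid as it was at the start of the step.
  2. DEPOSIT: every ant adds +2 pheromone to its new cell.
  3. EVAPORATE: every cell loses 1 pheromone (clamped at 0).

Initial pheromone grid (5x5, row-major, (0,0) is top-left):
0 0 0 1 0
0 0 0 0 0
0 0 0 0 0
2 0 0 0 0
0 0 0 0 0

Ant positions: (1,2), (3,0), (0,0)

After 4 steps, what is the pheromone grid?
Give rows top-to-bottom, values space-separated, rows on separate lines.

After step 1: ants at (0,2),(2,0),(0,1)
  0 1 1 0 0
  0 0 0 0 0
  1 0 0 0 0
  1 0 0 0 0
  0 0 0 0 0
After step 2: ants at (0,1),(3,0),(0,2)
  0 2 2 0 0
  0 0 0 0 0
  0 0 0 0 0
  2 0 0 0 0
  0 0 0 0 0
After step 3: ants at (0,2),(2,0),(0,1)
  0 3 3 0 0
  0 0 0 0 0
  1 0 0 0 0
  1 0 0 0 0
  0 0 0 0 0
After step 4: ants at (0,1),(3,0),(0,2)
  0 4 4 0 0
  0 0 0 0 0
  0 0 0 0 0
  2 0 0 0 0
  0 0 0 0 0

0 4 4 0 0
0 0 0 0 0
0 0 0 0 0
2 0 0 0 0
0 0 0 0 0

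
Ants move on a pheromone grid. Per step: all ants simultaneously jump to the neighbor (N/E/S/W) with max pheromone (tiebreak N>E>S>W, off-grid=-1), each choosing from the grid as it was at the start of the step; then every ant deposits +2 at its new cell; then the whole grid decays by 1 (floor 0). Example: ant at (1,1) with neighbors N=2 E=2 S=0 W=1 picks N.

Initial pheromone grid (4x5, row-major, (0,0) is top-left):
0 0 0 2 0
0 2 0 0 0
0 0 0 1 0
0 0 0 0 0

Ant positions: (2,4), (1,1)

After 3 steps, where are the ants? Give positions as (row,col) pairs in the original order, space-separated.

Step 1: ant0:(2,4)->W->(2,3) | ant1:(1,1)->N->(0,1)
  grid max=2 at (2,3)
Step 2: ant0:(2,3)->N->(1,3) | ant1:(0,1)->S->(1,1)
  grid max=2 at (1,1)
Step 3: ant0:(1,3)->S->(2,3) | ant1:(1,1)->N->(0,1)
  grid max=2 at (2,3)

(2,3) (0,1)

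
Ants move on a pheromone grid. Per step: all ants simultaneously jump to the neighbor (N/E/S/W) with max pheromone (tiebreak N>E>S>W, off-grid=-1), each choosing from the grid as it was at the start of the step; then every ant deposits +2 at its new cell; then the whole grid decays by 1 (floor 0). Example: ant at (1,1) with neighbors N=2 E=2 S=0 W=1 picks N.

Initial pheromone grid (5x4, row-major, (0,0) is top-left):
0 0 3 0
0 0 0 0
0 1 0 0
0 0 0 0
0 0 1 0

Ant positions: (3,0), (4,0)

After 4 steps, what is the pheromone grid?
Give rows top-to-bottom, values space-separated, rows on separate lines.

After step 1: ants at (2,0),(3,0)
  0 0 2 0
  0 0 0 0
  1 0 0 0
  1 0 0 0
  0 0 0 0
After step 2: ants at (3,0),(2,0)
  0 0 1 0
  0 0 0 0
  2 0 0 0
  2 0 0 0
  0 0 0 0
After step 3: ants at (2,0),(3,0)
  0 0 0 0
  0 0 0 0
  3 0 0 0
  3 0 0 0
  0 0 0 0
After step 4: ants at (3,0),(2,0)
  0 0 0 0
  0 0 0 0
  4 0 0 0
  4 0 0 0
  0 0 0 0

0 0 0 0
0 0 0 0
4 0 0 0
4 0 0 0
0 0 0 0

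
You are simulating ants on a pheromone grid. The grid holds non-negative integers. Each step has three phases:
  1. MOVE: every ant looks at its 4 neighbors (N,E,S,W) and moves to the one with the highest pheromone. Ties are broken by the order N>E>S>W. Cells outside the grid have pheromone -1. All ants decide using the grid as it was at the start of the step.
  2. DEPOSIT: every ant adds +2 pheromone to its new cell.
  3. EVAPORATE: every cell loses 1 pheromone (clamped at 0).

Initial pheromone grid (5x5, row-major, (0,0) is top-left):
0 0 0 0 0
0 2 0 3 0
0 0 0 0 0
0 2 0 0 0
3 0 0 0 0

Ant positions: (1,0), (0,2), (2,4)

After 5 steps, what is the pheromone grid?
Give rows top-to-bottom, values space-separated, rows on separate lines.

After step 1: ants at (1,1),(0,3),(1,4)
  0 0 0 1 0
  0 3 0 2 1
  0 0 0 0 0
  0 1 0 0 0
  2 0 0 0 0
After step 2: ants at (0,1),(1,3),(1,3)
  0 1 0 0 0
  0 2 0 5 0
  0 0 0 0 0
  0 0 0 0 0
  1 0 0 0 0
After step 3: ants at (1,1),(0,3),(0,3)
  0 0 0 3 0
  0 3 0 4 0
  0 0 0 0 0
  0 0 0 0 0
  0 0 0 0 0
After step 4: ants at (0,1),(1,3),(1,3)
  0 1 0 2 0
  0 2 0 7 0
  0 0 0 0 0
  0 0 0 0 0
  0 0 0 0 0
After step 5: ants at (1,1),(0,3),(0,3)
  0 0 0 5 0
  0 3 0 6 0
  0 0 0 0 0
  0 0 0 0 0
  0 0 0 0 0

0 0 0 5 0
0 3 0 6 0
0 0 0 0 0
0 0 0 0 0
0 0 0 0 0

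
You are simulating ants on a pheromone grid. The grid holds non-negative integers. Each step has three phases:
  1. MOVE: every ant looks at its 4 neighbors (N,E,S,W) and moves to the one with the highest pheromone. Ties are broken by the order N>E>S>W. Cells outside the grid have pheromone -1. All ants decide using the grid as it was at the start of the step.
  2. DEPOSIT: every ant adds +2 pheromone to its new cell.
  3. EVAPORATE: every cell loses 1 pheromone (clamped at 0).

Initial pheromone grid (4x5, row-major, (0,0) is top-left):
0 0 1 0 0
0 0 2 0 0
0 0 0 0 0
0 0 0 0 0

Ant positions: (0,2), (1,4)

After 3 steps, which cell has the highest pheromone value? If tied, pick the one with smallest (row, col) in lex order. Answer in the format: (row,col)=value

Answer: (1,2)=3

Derivation:
Step 1: ant0:(0,2)->S->(1,2) | ant1:(1,4)->N->(0,4)
  grid max=3 at (1,2)
Step 2: ant0:(1,2)->N->(0,2) | ant1:(0,4)->S->(1,4)
  grid max=2 at (1,2)
Step 3: ant0:(0,2)->S->(1,2) | ant1:(1,4)->N->(0,4)
  grid max=3 at (1,2)
Final grid:
  0 0 0 0 1
  0 0 3 0 0
  0 0 0 0 0
  0 0 0 0 0
Max pheromone 3 at (1,2)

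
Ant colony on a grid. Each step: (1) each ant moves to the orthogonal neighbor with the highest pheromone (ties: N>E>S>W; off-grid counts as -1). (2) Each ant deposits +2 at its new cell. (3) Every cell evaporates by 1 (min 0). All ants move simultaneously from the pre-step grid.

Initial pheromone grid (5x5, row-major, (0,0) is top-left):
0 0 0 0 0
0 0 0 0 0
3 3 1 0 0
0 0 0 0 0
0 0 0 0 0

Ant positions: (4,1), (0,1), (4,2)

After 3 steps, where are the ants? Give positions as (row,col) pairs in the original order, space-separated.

Step 1: ant0:(4,1)->N->(3,1) | ant1:(0,1)->E->(0,2) | ant2:(4,2)->N->(3,2)
  grid max=2 at (2,0)
Step 2: ant0:(3,1)->N->(2,1) | ant1:(0,2)->E->(0,3) | ant2:(3,2)->W->(3,1)
  grid max=3 at (2,1)
Step 3: ant0:(2,1)->S->(3,1) | ant1:(0,3)->E->(0,4) | ant2:(3,1)->N->(2,1)
  grid max=4 at (2,1)

(3,1) (0,4) (2,1)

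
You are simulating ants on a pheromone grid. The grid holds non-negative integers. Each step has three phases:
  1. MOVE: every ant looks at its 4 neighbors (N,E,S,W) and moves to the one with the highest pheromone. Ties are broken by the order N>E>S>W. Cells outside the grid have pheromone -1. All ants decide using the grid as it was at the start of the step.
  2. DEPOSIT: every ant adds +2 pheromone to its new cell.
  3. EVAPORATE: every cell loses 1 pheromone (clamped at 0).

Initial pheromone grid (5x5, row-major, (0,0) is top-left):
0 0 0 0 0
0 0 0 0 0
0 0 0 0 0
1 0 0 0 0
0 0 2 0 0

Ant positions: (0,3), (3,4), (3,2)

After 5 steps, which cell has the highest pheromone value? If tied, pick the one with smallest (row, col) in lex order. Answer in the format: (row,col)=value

Answer: (0,4)=5

Derivation:
Step 1: ant0:(0,3)->E->(0,4) | ant1:(3,4)->N->(2,4) | ant2:(3,2)->S->(4,2)
  grid max=3 at (4,2)
Step 2: ant0:(0,4)->S->(1,4) | ant1:(2,4)->N->(1,4) | ant2:(4,2)->N->(3,2)
  grid max=3 at (1,4)
Step 3: ant0:(1,4)->N->(0,4) | ant1:(1,4)->N->(0,4) | ant2:(3,2)->S->(4,2)
  grid max=3 at (0,4)
Step 4: ant0:(0,4)->S->(1,4) | ant1:(0,4)->S->(1,4) | ant2:(4,2)->N->(3,2)
  grid max=5 at (1,4)
Step 5: ant0:(1,4)->N->(0,4) | ant1:(1,4)->N->(0,4) | ant2:(3,2)->S->(4,2)
  grid max=5 at (0,4)
Final grid:
  0 0 0 0 5
  0 0 0 0 4
  0 0 0 0 0
  0 0 0 0 0
  0 0 3 0 0
Max pheromone 5 at (0,4)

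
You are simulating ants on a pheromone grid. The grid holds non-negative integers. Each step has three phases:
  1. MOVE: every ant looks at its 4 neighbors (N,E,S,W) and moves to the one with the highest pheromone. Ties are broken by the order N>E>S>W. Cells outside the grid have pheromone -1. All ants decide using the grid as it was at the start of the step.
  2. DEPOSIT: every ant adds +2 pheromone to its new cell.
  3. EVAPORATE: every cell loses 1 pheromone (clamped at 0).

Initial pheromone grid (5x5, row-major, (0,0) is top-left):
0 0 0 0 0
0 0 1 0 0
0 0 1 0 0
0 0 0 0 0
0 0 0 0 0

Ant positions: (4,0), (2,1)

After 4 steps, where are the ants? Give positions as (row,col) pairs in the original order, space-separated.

Step 1: ant0:(4,0)->N->(3,0) | ant1:(2,1)->E->(2,2)
  grid max=2 at (2,2)
Step 2: ant0:(3,0)->N->(2,0) | ant1:(2,2)->N->(1,2)
  grid max=1 at (1,2)
Step 3: ant0:(2,0)->N->(1,0) | ant1:(1,2)->S->(2,2)
  grid max=2 at (2,2)
Step 4: ant0:(1,0)->N->(0,0) | ant1:(2,2)->N->(1,2)
  grid max=1 at (0,0)

(0,0) (1,2)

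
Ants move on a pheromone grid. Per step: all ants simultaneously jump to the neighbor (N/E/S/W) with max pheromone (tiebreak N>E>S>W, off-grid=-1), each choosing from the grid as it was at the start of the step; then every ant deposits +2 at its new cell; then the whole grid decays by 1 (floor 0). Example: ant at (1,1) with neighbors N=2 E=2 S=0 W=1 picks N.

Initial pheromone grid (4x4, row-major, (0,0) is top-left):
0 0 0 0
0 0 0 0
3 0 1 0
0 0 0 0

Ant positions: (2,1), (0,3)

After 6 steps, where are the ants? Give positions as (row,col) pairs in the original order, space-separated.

Step 1: ant0:(2,1)->W->(2,0) | ant1:(0,3)->S->(1,3)
  grid max=4 at (2,0)
Step 2: ant0:(2,0)->N->(1,0) | ant1:(1,3)->N->(0,3)
  grid max=3 at (2,0)
Step 3: ant0:(1,0)->S->(2,0) | ant1:(0,3)->S->(1,3)
  grid max=4 at (2,0)
Step 4: ant0:(2,0)->N->(1,0) | ant1:(1,3)->N->(0,3)
  grid max=3 at (2,0)
Step 5: ant0:(1,0)->S->(2,0) | ant1:(0,3)->S->(1,3)
  grid max=4 at (2,0)
Step 6: ant0:(2,0)->N->(1,0) | ant1:(1,3)->N->(0,3)
  grid max=3 at (2,0)

(1,0) (0,3)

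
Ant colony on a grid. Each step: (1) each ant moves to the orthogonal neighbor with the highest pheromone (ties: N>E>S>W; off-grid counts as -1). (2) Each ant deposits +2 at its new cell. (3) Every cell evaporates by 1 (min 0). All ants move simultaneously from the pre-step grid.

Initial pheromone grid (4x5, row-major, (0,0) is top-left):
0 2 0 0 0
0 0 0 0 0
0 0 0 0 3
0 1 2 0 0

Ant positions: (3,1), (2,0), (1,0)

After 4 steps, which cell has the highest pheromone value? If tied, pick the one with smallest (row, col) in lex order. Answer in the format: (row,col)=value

Step 1: ant0:(3,1)->E->(3,2) | ant1:(2,0)->N->(1,0) | ant2:(1,0)->N->(0,0)
  grid max=3 at (3,2)
Step 2: ant0:(3,2)->N->(2,2) | ant1:(1,0)->N->(0,0) | ant2:(0,0)->E->(0,1)
  grid max=2 at (0,0)
Step 3: ant0:(2,2)->S->(3,2) | ant1:(0,0)->E->(0,1) | ant2:(0,1)->W->(0,0)
  grid max=3 at (0,0)
Step 4: ant0:(3,2)->N->(2,2) | ant1:(0,1)->W->(0,0) | ant2:(0,0)->E->(0,1)
  grid max=4 at (0,0)
Final grid:
  4 4 0 0 0
  0 0 0 0 0
  0 0 1 0 0
  0 0 2 0 0
Max pheromone 4 at (0,0)

Answer: (0,0)=4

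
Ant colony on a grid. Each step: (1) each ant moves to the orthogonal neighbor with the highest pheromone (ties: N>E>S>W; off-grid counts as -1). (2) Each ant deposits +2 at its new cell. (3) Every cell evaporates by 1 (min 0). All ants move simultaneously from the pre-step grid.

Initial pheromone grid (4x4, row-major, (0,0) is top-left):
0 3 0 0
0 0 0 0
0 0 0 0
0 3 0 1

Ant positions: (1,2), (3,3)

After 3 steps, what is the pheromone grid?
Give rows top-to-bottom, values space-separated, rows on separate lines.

After step 1: ants at (0,2),(2,3)
  0 2 1 0
  0 0 0 0
  0 0 0 1
  0 2 0 0
After step 2: ants at (0,1),(1,3)
  0 3 0 0
  0 0 0 1
  0 0 0 0
  0 1 0 0
After step 3: ants at (0,2),(0,3)
  0 2 1 1
  0 0 0 0
  0 0 0 0
  0 0 0 0

0 2 1 1
0 0 0 0
0 0 0 0
0 0 0 0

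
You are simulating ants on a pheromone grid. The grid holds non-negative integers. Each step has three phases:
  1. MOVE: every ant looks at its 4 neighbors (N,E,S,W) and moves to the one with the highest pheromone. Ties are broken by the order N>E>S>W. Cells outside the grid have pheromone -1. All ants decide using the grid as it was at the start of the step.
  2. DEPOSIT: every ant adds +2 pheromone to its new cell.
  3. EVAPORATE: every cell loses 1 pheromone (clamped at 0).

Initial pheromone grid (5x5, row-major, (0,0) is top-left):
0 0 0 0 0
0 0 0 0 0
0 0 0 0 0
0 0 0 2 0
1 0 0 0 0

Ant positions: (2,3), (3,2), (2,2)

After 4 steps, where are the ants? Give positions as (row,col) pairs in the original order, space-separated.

Step 1: ant0:(2,3)->S->(3,3) | ant1:(3,2)->E->(3,3) | ant2:(2,2)->N->(1,2)
  grid max=5 at (3,3)
Step 2: ant0:(3,3)->N->(2,3) | ant1:(3,3)->N->(2,3) | ant2:(1,2)->N->(0,2)
  grid max=4 at (3,3)
Step 3: ant0:(2,3)->S->(3,3) | ant1:(2,3)->S->(3,3) | ant2:(0,2)->E->(0,3)
  grid max=7 at (3,3)
Step 4: ant0:(3,3)->N->(2,3) | ant1:(3,3)->N->(2,3) | ant2:(0,3)->E->(0,4)
  grid max=6 at (3,3)

(2,3) (2,3) (0,4)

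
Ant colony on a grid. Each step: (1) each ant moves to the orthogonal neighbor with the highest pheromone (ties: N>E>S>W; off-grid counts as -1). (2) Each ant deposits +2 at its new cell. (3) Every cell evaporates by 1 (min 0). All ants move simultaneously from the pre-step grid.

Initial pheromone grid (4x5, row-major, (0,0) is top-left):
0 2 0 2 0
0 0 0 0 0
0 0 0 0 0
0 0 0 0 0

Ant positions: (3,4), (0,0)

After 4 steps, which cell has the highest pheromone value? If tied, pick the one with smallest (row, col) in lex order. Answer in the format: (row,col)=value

Step 1: ant0:(3,4)->N->(2,4) | ant1:(0,0)->E->(0,1)
  grid max=3 at (0,1)
Step 2: ant0:(2,4)->N->(1,4) | ant1:(0,1)->E->(0,2)
  grid max=2 at (0,1)
Step 3: ant0:(1,4)->N->(0,4) | ant1:(0,2)->W->(0,1)
  grid max=3 at (0,1)
Step 4: ant0:(0,4)->S->(1,4) | ant1:(0,1)->E->(0,2)
  grid max=2 at (0,1)
Final grid:
  0 2 1 0 0
  0 0 0 0 1
  0 0 0 0 0
  0 0 0 0 0
Max pheromone 2 at (0,1)

Answer: (0,1)=2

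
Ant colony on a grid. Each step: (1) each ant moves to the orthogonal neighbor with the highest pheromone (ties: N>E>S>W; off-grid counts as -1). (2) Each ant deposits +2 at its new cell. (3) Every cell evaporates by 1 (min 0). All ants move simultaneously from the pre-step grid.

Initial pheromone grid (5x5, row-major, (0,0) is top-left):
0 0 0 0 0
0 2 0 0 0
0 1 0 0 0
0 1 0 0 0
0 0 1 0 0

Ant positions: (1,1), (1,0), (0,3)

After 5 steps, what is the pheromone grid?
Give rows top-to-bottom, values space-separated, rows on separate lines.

After step 1: ants at (2,1),(1,1),(0,4)
  0 0 0 0 1
  0 3 0 0 0
  0 2 0 0 0
  0 0 0 0 0
  0 0 0 0 0
After step 2: ants at (1,1),(2,1),(1,4)
  0 0 0 0 0
  0 4 0 0 1
  0 3 0 0 0
  0 0 0 0 0
  0 0 0 0 0
After step 3: ants at (2,1),(1,1),(0,4)
  0 0 0 0 1
  0 5 0 0 0
  0 4 0 0 0
  0 0 0 0 0
  0 0 0 0 0
After step 4: ants at (1,1),(2,1),(1,4)
  0 0 0 0 0
  0 6 0 0 1
  0 5 0 0 0
  0 0 0 0 0
  0 0 0 0 0
After step 5: ants at (2,1),(1,1),(0,4)
  0 0 0 0 1
  0 7 0 0 0
  0 6 0 0 0
  0 0 0 0 0
  0 0 0 0 0

0 0 0 0 1
0 7 0 0 0
0 6 0 0 0
0 0 0 0 0
0 0 0 0 0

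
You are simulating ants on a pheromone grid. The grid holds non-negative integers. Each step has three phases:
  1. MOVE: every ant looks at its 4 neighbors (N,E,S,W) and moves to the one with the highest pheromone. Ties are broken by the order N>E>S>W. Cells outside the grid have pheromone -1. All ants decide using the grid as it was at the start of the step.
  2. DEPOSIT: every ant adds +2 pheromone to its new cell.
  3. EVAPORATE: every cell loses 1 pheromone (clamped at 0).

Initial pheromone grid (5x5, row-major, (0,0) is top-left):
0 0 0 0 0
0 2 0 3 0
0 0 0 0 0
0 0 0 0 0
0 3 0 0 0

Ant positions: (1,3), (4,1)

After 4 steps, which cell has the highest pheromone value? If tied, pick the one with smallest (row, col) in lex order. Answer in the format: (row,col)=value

Answer: (1,3)=3

Derivation:
Step 1: ant0:(1,3)->N->(0,3) | ant1:(4,1)->N->(3,1)
  grid max=2 at (1,3)
Step 2: ant0:(0,3)->S->(1,3) | ant1:(3,1)->S->(4,1)
  grid max=3 at (1,3)
Step 3: ant0:(1,3)->N->(0,3) | ant1:(4,1)->N->(3,1)
  grid max=2 at (1,3)
Step 4: ant0:(0,3)->S->(1,3) | ant1:(3,1)->S->(4,1)
  grid max=3 at (1,3)
Final grid:
  0 0 0 0 0
  0 0 0 3 0
  0 0 0 0 0
  0 0 0 0 0
  0 3 0 0 0
Max pheromone 3 at (1,3)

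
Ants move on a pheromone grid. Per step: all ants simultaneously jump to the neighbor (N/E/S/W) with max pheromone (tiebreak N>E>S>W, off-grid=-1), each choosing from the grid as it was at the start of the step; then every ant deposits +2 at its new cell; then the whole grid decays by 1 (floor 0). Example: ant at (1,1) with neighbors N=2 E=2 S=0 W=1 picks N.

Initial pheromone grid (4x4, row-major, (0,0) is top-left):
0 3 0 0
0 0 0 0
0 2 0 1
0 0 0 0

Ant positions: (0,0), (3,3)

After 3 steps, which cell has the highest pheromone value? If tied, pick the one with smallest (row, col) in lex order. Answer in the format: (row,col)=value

Answer: (0,1)=4

Derivation:
Step 1: ant0:(0,0)->E->(0,1) | ant1:(3,3)->N->(2,3)
  grid max=4 at (0,1)
Step 2: ant0:(0,1)->E->(0,2) | ant1:(2,3)->N->(1,3)
  grid max=3 at (0,1)
Step 3: ant0:(0,2)->W->(0,1) | ant1:(1,3)->S->(2,3)
  grid max=4 at (0,1)
Final grid:
  0 4 0 0
  0 0 0 0
  0 0 0 2
  0 0 0 0
Max pheromone 4 at (0,1)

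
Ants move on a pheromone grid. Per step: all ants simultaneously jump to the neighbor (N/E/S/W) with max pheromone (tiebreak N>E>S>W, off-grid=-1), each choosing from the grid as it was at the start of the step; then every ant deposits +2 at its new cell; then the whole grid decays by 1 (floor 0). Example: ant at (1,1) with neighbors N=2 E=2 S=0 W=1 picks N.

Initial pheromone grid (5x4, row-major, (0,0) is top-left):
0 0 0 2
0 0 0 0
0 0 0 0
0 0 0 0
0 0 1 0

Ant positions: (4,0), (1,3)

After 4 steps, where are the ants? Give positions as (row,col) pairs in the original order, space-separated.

Step 1: ant0:(4,0)->N->(3,0) | ant1:(1,3)->N->(0,3)
  grid max=3 at (0,3)
Step 2: ant0:(3,0)->N->(2,0) | ant1:(0,3)->S->(1,3)
  grid max=2 at (0,3)
Step 3: ant0:(2,0)->N->(1,0) | ant1:(1,3)->N->(0,3)
  grid max=3 at (0,3)
Step 4: ant0:(1,0)->N->(0,0) | ant1:(0,3)->S->(1,3)
  grid max=2 at (0,3)

(0,0) (1,3)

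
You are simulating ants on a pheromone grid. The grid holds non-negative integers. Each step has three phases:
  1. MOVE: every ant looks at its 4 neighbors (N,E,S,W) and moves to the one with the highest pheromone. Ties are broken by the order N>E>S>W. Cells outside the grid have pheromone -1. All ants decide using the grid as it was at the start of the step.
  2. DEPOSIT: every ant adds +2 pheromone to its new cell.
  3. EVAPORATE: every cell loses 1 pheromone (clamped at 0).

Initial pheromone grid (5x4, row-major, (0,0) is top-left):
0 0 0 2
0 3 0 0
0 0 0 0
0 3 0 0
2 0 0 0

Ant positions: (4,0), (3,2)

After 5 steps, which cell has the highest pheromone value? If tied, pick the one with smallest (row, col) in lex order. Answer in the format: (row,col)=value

Step 1: ant0:(4,0)->N->(3,0) | ant1:(3,2)->W->(3,1)
  grid max=4 at (3,1)
Step 2: ant0:(3,0)->E->(3,1) | ant1:(3,1)->W->(3,0)
  grid max=5 at (3,1)
Step 3: ant0:(3,1)->W->(3,0) | ant1:(3,0)->E->(3,1)
  grid max=6 at (3,1)
Step 4: ant0:(3,0)->E->(3,1) | ant1:(3,1)->W->(3,0)
  grid max=7 at (3,1)
Step 5: ant0:(3,1)->W->(3,0) | ant1:(3,0)->E->(3,1)
  grid max=8 at (3,1)
Final grid:
  0 0 0 0
  0 0 0 0
  0 0 0 0
  5 8 0 0
  0 0 0 0
Max pheromone 8 at (3,1)

Answer: (3,1)=8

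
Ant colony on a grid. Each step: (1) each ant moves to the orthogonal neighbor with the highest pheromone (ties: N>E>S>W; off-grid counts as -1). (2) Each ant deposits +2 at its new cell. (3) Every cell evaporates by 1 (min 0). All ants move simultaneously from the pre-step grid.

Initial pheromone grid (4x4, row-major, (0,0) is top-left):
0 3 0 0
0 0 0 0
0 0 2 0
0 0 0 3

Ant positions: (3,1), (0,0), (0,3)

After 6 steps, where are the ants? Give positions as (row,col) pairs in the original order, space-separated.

Step 1: ant0:(3,1)->N->(2,1) | ant1:(0,0)->E->(0,1) | ant2:(0,3)->S->(1,3)
  grid max=4 at (0,1)
Step 2: ant0:(2,1)->E->(2,2) | ant1:(0,1)->E->(0,2) | ant2:(1,3)->N->(0,3)
  grid max=3 at (0,1)
Step 3: ant0:(2,2)->N->(1,2) | ant1:(0,2)->W->(0,1) | ant2:(0,3)->W->(0,2)
  grid max=4 at (0,1)
Step 4: ant0:(1,2)->N->(0,2) | ant1:(0,1)->E->(0,2) | ant2:(0,2)->W->(0,1)
  grid max=5 at (0,1)
Step 5: ant0:(0,2)->W->(0,1) | ant1:(0,2)->W->(0,1) | ant2:(0,1)->E->(0,2)
  grid max=8 at (0,1)
Step 6: ant0:(0,1)->E->(0,2) | ant1:(0,1)->E->(0,2) | ant2:(0,2)->W->(0,1)
  grid max=9 at (0,1)

(0,2) (0,2) (0,1)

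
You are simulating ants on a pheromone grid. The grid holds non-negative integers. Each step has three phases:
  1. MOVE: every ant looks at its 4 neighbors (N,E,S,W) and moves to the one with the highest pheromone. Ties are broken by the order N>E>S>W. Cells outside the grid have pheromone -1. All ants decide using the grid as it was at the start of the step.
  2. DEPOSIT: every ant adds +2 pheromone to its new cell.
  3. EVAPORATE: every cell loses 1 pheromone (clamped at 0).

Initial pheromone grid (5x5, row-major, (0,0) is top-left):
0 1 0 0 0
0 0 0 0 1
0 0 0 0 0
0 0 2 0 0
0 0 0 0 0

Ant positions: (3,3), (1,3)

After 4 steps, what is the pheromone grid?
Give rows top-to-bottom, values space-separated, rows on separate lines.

After step 1: ants at (3,2),(1,4)
  0 0 0 0 0
  0 0 0 0 2
  0 0 0 0 0
  0 0 3 0 0
  0 0 0 0 0
After step 2: ants at (2,2),(0,4)
  0 0 0 0 1
  0 0 0 0 1
  0 0 1 0 0
  0 0 2 0 0
  0 0 0 0 0
After step 3: ants at (3,2),(1,4)
  0 0 0 0 0
  0 0 0 0 2
  0 0 0 0 0
  0 0 3 0 0
  0 0 0 0 0
After step 4: ants at (2,2),(0,4)
  0 0 0 0 1
  0 0 0 0 1
  0 0 1 0 0
  0 0 2 0 0
  0 0 0 0 0

0 0 0 0 1
0 0 0 0 1
0 0 1 0 0
0 0 2 0 0
0 0 0 0 0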